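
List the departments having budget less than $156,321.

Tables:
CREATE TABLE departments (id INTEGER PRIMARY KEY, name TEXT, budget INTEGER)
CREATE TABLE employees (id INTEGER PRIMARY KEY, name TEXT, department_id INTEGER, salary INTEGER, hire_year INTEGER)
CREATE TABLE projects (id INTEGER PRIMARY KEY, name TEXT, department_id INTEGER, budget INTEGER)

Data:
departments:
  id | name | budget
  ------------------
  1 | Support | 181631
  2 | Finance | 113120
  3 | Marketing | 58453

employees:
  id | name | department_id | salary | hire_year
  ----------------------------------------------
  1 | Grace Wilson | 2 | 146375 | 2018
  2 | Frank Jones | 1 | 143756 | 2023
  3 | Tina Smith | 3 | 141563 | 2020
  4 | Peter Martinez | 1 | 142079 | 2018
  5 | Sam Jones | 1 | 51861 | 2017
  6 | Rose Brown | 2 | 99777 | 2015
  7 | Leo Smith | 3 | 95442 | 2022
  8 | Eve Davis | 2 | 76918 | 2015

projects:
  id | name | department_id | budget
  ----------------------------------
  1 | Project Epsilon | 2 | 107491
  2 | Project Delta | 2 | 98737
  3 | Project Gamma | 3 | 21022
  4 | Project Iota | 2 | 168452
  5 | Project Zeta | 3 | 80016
SELECT name, budget FROM departments WHERE budget < 156321

Execution result:
name | budget
Finance | 113120
Marketing | 58453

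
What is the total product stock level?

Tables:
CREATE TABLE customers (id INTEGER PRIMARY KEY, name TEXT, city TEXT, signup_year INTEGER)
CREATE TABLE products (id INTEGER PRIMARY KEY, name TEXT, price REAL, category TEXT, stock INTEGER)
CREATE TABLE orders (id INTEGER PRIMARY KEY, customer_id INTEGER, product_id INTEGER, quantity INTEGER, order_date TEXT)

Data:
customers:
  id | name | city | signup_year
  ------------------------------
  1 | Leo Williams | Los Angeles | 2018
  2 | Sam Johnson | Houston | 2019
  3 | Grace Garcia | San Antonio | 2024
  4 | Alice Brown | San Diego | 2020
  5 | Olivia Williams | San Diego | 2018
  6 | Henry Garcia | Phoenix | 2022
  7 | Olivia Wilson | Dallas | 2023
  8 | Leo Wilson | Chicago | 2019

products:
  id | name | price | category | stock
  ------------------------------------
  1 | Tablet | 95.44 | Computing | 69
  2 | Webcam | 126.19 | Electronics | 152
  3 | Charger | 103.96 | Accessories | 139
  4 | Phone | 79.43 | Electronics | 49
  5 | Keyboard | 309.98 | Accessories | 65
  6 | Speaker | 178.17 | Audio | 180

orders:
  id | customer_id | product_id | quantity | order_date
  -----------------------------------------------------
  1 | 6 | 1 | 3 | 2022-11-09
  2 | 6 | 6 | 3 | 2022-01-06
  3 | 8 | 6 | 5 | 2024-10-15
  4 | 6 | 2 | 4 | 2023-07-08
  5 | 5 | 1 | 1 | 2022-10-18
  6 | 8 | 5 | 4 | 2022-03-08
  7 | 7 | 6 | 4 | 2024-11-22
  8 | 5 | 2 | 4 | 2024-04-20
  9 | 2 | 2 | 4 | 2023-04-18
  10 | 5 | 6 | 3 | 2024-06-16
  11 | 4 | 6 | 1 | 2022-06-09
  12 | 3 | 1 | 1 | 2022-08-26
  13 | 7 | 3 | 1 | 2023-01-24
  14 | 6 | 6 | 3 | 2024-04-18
SELECT SUM(stock) FROM products

Execution result:
654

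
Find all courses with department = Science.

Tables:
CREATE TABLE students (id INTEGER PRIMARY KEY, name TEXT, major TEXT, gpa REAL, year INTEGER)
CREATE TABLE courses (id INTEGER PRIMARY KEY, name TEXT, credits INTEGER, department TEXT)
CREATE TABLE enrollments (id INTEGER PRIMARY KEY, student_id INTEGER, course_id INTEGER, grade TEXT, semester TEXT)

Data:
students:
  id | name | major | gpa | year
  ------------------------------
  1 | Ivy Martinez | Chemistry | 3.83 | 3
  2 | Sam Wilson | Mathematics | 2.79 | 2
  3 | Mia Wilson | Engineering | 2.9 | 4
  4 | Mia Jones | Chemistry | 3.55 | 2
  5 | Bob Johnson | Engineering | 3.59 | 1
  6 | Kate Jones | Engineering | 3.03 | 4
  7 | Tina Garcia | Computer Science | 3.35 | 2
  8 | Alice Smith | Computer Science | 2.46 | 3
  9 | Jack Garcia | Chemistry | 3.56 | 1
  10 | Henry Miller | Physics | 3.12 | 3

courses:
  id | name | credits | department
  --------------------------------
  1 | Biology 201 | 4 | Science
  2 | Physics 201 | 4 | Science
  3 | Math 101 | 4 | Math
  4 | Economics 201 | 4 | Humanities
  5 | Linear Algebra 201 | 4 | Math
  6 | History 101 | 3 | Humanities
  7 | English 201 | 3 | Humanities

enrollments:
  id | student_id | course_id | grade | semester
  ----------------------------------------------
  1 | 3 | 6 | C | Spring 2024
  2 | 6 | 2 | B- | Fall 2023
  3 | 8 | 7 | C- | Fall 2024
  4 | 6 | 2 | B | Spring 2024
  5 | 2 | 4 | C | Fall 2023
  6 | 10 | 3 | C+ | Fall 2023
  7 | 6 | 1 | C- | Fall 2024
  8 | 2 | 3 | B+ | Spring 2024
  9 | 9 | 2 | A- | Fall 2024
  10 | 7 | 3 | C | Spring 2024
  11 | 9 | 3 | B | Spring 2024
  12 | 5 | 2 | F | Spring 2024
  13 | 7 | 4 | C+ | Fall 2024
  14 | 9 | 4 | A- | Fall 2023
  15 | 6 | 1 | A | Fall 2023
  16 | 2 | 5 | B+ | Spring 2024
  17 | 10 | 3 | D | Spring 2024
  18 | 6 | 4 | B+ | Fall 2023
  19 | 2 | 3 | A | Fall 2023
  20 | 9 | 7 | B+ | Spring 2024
SELECT name, department FROM courses WHERE department = 'Science'

Execution result:
name | department
Biology 201 | Science
Physics 201 | Science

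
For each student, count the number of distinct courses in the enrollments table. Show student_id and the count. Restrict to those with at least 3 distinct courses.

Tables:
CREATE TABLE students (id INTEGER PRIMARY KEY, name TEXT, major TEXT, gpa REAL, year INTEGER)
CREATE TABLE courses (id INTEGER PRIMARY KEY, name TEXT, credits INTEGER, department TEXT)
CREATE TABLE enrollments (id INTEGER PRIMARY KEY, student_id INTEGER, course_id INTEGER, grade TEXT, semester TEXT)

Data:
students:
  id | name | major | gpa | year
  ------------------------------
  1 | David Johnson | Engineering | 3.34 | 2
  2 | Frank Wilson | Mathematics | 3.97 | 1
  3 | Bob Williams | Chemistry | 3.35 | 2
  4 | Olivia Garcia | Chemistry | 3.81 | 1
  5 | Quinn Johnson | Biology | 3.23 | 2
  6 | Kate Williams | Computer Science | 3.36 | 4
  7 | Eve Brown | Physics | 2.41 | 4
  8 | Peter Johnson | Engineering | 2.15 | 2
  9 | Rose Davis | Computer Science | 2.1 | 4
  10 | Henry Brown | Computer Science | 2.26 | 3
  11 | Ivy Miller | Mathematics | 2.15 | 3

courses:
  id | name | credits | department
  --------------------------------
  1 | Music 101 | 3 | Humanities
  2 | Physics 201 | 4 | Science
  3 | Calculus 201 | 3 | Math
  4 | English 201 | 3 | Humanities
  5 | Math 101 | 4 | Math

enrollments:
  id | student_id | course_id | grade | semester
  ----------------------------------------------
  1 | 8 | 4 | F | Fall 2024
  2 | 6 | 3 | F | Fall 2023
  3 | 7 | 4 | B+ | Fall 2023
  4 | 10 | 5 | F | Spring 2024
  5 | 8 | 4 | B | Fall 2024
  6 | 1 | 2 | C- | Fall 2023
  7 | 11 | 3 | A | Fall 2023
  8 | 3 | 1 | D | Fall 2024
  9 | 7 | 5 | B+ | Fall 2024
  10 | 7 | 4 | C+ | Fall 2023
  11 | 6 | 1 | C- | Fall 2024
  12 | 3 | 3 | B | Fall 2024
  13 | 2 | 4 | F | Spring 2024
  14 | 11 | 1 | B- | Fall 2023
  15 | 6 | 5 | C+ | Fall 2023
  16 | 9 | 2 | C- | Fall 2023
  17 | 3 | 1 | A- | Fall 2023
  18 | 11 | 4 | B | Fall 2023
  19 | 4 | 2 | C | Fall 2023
SELECT student_id, COUNT(DISTINCT course_id) AS distinct_course_count FROM enrollments GROUP BY student_id HAVING COUNT(DISTINCT course_id) >= 3

Execution result:
student_id | distinct_course_count
6 | 3
11 | 3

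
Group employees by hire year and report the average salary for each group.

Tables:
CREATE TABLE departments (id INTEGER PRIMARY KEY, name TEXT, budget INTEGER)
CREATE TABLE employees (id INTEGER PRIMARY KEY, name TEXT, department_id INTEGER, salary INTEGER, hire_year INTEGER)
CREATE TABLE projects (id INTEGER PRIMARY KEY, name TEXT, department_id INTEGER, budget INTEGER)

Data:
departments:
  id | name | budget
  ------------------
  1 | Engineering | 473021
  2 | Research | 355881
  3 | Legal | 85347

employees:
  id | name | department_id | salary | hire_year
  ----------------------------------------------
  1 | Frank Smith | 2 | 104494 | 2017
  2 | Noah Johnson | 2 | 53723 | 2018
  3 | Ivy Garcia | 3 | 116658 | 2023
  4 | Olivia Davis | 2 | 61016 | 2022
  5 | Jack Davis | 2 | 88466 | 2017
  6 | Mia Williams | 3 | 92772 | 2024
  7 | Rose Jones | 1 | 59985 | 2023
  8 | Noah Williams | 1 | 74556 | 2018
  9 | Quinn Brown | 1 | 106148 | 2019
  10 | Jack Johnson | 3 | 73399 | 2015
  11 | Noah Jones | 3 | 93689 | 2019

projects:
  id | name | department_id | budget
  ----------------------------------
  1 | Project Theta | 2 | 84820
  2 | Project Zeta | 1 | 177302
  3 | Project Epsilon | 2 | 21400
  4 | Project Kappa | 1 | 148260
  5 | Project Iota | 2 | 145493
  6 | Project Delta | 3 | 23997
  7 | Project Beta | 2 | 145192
SELECT hire_year, AVG(salary) AS avg_salary FROM employees GROUP BY hire_year

Execution result:
hire_year | avg_salary
2015 | 73399.00
2017 | 96480.00
2018 | 64139.50
2019 | 99918.50
2022 | 61016.00
2023 | 88321.50
2024 | 92772.00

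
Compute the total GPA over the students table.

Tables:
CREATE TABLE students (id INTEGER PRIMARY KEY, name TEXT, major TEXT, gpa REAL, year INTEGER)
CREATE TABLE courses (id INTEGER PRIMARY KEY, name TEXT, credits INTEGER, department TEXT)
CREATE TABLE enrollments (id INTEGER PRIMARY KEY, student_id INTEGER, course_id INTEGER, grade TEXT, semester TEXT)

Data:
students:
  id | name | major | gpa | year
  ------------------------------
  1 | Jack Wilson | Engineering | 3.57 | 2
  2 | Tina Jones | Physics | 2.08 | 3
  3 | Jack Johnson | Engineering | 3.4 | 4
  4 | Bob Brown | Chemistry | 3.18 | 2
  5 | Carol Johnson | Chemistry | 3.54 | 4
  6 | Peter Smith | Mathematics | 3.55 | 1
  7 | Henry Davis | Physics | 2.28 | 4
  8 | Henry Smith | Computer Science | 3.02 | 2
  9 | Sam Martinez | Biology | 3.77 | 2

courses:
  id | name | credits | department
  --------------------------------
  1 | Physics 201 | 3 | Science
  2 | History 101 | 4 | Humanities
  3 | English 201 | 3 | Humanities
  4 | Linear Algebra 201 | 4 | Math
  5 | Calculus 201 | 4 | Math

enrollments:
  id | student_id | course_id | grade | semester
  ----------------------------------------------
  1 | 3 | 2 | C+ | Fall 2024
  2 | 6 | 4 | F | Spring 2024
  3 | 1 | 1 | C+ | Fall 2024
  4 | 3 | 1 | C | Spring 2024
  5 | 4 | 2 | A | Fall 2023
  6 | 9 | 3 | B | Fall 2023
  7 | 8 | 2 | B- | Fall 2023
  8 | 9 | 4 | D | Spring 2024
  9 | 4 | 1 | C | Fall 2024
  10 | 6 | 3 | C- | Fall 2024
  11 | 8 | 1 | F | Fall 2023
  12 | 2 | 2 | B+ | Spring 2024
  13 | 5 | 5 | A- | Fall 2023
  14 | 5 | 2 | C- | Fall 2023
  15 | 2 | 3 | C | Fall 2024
SELECT SUM(gpa) FROM students

Execution result:
28.39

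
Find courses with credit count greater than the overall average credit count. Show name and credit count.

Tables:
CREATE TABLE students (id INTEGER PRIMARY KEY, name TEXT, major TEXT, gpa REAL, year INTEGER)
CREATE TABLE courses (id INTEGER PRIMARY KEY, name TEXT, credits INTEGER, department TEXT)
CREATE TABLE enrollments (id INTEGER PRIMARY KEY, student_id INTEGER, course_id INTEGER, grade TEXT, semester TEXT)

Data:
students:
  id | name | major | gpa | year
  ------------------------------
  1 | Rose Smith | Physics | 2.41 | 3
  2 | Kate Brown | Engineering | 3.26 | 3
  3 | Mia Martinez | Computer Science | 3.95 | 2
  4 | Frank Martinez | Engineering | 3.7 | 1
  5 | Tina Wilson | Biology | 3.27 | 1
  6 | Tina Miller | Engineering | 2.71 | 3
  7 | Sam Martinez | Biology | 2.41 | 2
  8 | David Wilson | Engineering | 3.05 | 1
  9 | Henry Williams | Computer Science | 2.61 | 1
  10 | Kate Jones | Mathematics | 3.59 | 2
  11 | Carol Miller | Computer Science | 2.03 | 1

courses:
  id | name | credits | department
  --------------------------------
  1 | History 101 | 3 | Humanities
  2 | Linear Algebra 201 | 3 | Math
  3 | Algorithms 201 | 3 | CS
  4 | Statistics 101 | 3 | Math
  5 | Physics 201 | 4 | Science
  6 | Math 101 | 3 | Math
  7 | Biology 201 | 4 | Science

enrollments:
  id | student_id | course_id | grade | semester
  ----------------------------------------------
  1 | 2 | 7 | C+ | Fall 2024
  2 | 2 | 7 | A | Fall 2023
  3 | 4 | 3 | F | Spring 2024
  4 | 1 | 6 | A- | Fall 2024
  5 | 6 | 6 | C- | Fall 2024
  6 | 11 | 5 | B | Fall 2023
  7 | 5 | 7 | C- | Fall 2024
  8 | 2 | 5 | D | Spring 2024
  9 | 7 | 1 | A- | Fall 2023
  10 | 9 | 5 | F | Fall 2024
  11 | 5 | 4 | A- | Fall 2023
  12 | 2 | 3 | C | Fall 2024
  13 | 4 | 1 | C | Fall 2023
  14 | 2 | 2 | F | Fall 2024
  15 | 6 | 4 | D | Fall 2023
SELECT name, credits FROM courses WHERE credits > (SELECT AVG(credits) FROM courses)

Execution result:
name | credits
Physics 201 | 4
Biology 201 | 4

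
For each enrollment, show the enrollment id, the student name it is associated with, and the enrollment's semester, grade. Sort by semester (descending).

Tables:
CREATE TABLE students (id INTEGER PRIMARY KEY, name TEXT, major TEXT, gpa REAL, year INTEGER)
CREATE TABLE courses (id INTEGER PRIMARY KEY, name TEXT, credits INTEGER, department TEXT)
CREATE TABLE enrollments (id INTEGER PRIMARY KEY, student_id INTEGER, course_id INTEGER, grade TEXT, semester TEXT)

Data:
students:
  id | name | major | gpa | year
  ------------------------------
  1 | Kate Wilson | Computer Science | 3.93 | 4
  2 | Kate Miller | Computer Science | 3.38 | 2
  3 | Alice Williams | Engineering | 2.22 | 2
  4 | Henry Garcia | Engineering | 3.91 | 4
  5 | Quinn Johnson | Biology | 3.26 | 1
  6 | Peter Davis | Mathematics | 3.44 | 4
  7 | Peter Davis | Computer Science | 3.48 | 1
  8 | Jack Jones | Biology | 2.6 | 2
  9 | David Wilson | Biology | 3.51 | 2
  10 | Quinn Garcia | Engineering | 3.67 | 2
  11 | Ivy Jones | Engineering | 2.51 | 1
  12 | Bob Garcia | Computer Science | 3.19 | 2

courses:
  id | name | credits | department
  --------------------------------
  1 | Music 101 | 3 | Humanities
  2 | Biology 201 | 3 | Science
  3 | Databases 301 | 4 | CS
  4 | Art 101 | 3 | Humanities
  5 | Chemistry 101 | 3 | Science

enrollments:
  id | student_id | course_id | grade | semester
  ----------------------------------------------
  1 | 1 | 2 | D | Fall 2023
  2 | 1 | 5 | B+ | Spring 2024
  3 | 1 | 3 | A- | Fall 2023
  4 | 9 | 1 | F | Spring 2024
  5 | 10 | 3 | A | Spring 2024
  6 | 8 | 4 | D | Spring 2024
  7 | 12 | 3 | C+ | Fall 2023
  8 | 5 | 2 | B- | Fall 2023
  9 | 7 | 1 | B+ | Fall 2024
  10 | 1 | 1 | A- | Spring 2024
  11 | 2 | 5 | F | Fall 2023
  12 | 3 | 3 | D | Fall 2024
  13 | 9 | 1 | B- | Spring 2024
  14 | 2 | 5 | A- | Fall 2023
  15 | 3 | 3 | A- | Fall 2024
SELECT c.id, p.name AS student, c.semester, c.grade FROM enrollments c JOIN students p ON c.student_id = p.id ORDER BY c.semester DESC

Execution result:
id | student | semester | grade
2 | Kate Wilson | Spring 2024 | B+
4 | David Wilson | Spring 2024 | F
5 | Quinn Garcia | Spring 2024 | A
6 | Jack Jones | Spring 2024 | D
10 | Kate Wilson | Spring 2024 | A-
13 | David Wilson | Spring 2024 | B-
9 | Peter Davis | Fall 2024 | B+
12 | Alice Williams | Fall 2024 | D
15 | Alice Williams | Fall 2024 | A-
1 | Kate Wilson | Fall 2023 | D
3 | Kate Wilson | Fall 2023 | A-
7 | Bob Garcia | Fall 2023 | C+
8 | Quinn Johnson | Fall 2023 | B-
11 | Kate Miller | Fall 2023 | F
14 | Kate Miller | Fall 2023 | A-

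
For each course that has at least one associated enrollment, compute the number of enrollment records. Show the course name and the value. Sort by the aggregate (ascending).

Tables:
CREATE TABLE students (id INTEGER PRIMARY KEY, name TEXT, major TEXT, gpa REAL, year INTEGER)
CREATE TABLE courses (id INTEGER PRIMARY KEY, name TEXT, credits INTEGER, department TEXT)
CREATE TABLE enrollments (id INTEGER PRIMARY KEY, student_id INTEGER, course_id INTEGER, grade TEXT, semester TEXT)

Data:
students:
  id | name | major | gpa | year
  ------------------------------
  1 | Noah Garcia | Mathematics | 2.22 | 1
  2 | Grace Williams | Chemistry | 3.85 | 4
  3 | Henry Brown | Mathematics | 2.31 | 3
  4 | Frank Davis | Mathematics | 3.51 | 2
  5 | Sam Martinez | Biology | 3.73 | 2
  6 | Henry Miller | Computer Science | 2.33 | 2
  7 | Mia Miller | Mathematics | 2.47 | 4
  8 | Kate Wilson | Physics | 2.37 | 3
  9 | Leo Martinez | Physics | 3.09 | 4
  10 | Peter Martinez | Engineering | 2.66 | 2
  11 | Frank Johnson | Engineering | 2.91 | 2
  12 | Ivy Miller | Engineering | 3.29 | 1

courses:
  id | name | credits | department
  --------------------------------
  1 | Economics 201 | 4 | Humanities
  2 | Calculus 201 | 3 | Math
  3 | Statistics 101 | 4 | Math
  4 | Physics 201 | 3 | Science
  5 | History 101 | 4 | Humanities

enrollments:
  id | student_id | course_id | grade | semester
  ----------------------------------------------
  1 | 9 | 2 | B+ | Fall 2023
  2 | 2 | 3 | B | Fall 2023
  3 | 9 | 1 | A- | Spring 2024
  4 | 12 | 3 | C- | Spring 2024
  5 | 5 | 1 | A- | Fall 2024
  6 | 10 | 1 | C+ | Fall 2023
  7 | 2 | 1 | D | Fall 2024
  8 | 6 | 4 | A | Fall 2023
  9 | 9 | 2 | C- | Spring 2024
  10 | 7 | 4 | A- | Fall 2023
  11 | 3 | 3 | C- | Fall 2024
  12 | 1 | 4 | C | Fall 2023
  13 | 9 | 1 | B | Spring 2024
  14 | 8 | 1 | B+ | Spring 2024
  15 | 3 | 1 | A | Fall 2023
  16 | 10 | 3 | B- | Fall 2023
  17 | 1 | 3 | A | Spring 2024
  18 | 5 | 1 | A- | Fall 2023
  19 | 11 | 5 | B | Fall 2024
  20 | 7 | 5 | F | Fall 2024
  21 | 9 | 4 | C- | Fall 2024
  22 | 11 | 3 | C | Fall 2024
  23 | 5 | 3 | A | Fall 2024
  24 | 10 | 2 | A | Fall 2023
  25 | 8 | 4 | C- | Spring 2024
SELECT p.name, COUNT(*) AS n FROM enrollments c JOIN courses p ON c.course_id = p.id GROUP BY p.id, p.name ORDER BY n ASC

Execution result:
name | n
History 101 | 2
Calculus 201 | 3
Physics 201 | 5
Statistics 101 | 7
Economics 201 | 8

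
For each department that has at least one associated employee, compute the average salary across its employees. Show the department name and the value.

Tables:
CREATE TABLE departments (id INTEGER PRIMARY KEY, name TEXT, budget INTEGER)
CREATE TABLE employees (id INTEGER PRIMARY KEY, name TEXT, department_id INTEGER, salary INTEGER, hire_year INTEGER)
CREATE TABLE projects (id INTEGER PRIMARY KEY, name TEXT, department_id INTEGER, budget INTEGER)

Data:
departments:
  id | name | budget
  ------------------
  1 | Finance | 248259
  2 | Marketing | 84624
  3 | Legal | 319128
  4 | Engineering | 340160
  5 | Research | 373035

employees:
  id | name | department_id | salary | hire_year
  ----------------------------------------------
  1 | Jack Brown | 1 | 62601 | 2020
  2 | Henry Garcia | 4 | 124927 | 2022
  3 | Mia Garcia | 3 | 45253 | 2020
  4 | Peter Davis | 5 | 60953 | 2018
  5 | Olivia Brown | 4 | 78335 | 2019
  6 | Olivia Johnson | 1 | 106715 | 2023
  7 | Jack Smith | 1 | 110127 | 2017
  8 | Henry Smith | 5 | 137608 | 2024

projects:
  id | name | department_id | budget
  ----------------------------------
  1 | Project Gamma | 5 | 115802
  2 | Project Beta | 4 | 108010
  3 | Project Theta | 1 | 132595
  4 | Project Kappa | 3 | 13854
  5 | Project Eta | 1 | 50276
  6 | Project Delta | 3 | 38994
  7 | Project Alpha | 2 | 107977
SELECT p.name, AVG(c.salary) AS avg_salary FROM employees c JOIN departments p ON c.department_id = p.id GROUP BY p.id, p.name

Execution result:
name | avg_salary
Finance | 93147.67
Legal | 45253.00
Engineering | 101631.00
Research | 99280.50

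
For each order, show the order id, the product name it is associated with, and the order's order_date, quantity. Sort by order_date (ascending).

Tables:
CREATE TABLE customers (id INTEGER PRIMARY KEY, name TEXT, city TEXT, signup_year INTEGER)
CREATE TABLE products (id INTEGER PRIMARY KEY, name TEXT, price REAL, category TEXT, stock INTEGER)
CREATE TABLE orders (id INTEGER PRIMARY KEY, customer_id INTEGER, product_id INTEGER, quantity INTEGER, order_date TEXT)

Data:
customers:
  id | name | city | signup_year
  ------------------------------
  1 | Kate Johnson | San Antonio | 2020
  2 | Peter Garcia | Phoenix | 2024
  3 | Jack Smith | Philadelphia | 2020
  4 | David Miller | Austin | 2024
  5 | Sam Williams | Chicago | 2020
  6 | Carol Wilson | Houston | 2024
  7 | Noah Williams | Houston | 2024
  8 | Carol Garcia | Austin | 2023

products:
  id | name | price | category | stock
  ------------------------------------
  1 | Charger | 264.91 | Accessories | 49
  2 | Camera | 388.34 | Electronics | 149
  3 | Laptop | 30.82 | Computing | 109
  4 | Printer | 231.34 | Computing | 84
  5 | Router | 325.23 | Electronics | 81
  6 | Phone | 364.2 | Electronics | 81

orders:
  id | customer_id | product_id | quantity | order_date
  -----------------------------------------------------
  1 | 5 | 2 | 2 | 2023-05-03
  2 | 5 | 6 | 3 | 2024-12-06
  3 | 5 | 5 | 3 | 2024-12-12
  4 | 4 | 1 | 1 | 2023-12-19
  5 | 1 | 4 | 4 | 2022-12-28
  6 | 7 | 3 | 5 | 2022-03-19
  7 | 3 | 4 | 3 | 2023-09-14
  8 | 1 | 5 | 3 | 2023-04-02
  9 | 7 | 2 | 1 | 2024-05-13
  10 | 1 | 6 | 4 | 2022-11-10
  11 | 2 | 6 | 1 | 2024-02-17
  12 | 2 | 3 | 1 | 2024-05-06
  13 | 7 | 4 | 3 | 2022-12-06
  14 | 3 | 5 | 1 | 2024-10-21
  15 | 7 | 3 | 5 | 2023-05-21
SELECT c.id, p.name AS product, c.order_date, c.quantity FROM orders c JOIN products p ON c.product_id = p.id ORDER BY c.order_date ASC

Execution result:
id | product | order_date | quantity
6 | Laptop | 2022-03-19 | 5
10 | Phone | 2022-11-10 | 4
13 | Printer | 2022-12-06 | 3
5 | Printer | 2022-12-28 | 4
8 | Router | 2023-04-02 | 3
1 | Camera | 2023-05-03 | 2
15 | Laptop | 2023-05-21 | 5
7 | Printer | 2023-09-14 | 3
4 | Charger | 2023-12-19 | 1
11 | Phone | 2024-02-17 | 1
12 | Laptop | 2024-05-06 | 1
9 | Camera | 2024-05-13 | 1
14 | Router | 2024-10-21 | 1
2 | Phone | 2024-12-06 | 3
3 | Router | 2024-12-12 | 3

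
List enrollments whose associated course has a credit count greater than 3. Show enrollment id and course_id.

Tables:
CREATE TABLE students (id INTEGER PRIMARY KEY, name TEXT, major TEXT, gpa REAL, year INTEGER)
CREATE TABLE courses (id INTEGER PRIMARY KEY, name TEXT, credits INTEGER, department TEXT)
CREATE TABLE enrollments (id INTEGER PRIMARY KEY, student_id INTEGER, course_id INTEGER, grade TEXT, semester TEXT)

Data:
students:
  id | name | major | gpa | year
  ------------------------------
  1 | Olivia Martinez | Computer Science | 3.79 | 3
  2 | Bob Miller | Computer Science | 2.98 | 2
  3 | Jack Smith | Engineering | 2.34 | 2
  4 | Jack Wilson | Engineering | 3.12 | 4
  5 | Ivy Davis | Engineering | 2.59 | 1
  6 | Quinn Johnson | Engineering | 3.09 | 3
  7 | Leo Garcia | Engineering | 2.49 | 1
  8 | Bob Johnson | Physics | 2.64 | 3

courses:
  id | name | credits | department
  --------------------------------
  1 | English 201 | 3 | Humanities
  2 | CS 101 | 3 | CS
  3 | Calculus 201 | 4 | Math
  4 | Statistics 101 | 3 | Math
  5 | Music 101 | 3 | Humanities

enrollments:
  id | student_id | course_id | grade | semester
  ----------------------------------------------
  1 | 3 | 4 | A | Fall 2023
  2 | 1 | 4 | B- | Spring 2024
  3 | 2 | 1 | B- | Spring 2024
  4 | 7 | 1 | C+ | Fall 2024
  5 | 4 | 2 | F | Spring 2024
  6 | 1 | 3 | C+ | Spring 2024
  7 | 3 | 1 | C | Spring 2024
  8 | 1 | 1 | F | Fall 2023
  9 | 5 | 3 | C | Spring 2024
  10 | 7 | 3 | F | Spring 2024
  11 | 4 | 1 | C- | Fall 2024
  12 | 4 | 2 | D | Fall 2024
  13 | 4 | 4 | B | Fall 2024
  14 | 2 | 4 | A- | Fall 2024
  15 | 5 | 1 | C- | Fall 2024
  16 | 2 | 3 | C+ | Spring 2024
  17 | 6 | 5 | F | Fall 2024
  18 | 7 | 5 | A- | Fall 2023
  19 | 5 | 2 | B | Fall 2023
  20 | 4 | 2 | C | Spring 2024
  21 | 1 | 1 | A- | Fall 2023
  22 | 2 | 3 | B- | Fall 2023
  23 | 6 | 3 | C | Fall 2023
SELECT id, course_id FROM enrollments WHERE course_id IN (SELECT id FROM courses WHERE credits > 3)

Execution result:
id | course_id
6 | 3
9 | 3
10 | 3
16 | 3
22 | 3
23 | 3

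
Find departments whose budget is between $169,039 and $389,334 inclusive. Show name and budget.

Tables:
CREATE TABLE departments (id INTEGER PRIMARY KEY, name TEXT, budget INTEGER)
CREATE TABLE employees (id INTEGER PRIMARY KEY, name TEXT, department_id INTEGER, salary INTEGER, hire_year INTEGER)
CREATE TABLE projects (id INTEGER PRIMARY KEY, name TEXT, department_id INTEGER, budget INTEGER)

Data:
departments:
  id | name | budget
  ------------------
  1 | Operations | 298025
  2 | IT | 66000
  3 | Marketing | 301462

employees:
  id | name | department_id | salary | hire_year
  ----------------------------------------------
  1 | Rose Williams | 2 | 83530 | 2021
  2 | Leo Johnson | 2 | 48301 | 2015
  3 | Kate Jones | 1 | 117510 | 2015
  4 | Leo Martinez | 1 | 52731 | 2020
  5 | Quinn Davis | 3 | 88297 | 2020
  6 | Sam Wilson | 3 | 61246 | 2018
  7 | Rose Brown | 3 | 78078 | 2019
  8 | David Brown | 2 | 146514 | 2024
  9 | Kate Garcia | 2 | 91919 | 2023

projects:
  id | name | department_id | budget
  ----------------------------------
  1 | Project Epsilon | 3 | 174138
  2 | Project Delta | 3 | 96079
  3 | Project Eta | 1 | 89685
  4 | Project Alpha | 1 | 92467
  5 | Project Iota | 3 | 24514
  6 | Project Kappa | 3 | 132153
SELECT name, budget FROM departments WHERE budget BETWEEN 169039 AND 389334

Execution result:
name | budget
Operations | 298025
Marketing | 301462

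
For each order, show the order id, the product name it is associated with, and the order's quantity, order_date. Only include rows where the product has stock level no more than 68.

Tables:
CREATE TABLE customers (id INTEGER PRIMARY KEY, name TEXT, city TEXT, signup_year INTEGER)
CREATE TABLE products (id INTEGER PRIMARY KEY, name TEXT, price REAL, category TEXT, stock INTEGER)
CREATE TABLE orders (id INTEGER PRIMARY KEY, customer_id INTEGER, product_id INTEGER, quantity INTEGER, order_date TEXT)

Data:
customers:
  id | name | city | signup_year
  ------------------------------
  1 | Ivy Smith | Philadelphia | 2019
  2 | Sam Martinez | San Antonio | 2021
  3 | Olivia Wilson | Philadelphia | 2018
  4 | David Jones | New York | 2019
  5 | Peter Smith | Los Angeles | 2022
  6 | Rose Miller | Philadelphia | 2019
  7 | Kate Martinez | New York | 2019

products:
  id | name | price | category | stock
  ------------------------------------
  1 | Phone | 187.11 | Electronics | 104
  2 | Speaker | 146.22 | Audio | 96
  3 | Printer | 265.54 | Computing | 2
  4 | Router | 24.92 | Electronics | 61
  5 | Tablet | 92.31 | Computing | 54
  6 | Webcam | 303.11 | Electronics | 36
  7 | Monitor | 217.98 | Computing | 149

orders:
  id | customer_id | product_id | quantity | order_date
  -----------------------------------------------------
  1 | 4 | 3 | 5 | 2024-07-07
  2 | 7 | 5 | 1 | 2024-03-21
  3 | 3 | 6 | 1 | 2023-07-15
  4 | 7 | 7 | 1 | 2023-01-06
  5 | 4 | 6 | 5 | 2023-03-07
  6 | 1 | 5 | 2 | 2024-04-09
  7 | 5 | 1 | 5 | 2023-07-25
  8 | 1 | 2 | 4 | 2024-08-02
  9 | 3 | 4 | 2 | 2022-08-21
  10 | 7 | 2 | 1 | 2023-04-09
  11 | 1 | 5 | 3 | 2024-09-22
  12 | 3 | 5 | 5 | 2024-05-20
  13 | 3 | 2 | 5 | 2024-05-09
SELECT c.id, p.name AS product, c.quantity, c.order_date FROM orders c JOIN products p ON c.product_id = p.id WHERE p.stock <= 68

Execution result:
id | product | quantity | order_date
1 | Printer | 5 | 2024-07-07
2 | Tablet | 1 | 2024-03-21
3 | Webcam | 1 | 2023-07-15
5 | Webcam | 5 | 2023-03-07
6 | Tablet | 2 | 2024-04-09
9 | Router | 2 | 2022-08-21
11 | Tablet | 3 | 2024-09-22
12 | Tablet | 5 | 2024-05-20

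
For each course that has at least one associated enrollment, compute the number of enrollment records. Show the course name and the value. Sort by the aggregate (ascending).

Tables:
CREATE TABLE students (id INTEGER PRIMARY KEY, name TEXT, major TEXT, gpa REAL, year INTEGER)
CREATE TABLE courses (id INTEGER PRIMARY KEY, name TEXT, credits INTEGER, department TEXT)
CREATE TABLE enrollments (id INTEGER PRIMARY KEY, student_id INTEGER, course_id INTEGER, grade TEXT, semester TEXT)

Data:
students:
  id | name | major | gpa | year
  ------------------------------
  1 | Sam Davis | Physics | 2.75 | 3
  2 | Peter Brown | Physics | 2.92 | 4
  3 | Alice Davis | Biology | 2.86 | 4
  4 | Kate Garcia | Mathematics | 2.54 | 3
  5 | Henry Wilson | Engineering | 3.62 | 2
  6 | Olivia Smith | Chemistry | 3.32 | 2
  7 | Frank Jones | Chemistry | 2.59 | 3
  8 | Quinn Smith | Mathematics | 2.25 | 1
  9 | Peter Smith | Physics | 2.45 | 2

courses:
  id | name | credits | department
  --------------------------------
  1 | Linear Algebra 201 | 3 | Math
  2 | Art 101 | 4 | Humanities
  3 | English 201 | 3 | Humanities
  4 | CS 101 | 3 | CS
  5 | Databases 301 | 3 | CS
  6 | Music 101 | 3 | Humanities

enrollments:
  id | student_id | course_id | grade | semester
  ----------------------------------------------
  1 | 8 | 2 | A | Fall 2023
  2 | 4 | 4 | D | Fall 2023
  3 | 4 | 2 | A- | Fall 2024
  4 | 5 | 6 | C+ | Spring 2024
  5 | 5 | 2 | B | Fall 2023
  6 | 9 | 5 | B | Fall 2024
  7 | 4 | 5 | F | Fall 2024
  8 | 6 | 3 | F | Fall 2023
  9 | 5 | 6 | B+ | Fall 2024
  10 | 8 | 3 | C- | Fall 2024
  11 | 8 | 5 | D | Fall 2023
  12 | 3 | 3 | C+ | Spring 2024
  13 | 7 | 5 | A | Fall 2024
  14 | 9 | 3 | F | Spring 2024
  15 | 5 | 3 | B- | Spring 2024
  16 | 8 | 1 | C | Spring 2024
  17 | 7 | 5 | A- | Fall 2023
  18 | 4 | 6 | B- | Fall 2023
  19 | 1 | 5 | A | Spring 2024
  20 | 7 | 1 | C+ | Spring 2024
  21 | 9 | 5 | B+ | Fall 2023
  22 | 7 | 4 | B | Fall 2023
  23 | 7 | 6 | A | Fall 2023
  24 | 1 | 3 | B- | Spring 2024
SELECT p.name, COUNT(*) AS n FROM enrollments c JOIN courses p ON c.course_id = p.id GROUP BY p.id, p.name ORDER BY n ASC

Execution result:
name | n
Linear Algebra 201 | 2
CS 101 | 2
Art 101 | 3
Music 101 | 4
English 201 | 6
Databases 301 | 7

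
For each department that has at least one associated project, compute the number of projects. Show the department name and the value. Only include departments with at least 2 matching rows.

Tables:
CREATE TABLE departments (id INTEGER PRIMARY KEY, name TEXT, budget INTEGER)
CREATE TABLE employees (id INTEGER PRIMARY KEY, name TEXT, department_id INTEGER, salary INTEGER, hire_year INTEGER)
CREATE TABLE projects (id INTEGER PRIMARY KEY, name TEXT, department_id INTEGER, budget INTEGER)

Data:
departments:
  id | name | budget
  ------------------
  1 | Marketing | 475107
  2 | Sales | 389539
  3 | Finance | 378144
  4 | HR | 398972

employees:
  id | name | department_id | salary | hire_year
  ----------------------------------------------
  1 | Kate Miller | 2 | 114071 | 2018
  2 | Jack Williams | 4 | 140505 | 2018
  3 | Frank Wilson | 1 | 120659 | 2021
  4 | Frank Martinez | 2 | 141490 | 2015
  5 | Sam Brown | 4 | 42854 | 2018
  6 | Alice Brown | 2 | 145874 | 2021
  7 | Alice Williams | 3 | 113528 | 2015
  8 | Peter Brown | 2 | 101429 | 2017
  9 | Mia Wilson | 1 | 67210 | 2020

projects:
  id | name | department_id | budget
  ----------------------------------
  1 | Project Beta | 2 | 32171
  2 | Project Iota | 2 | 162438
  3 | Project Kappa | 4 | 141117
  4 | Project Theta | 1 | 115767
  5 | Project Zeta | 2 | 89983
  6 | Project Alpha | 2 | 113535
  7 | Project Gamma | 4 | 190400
SELECT p.name, COUNT(*) AS n FROM projects c JOIN departments p ON c.department_id = p.id GROUP BY p.id, p.name HAVING COUNT(*) >= 2

Execution result:
name | n
Sales | 4
HR | 2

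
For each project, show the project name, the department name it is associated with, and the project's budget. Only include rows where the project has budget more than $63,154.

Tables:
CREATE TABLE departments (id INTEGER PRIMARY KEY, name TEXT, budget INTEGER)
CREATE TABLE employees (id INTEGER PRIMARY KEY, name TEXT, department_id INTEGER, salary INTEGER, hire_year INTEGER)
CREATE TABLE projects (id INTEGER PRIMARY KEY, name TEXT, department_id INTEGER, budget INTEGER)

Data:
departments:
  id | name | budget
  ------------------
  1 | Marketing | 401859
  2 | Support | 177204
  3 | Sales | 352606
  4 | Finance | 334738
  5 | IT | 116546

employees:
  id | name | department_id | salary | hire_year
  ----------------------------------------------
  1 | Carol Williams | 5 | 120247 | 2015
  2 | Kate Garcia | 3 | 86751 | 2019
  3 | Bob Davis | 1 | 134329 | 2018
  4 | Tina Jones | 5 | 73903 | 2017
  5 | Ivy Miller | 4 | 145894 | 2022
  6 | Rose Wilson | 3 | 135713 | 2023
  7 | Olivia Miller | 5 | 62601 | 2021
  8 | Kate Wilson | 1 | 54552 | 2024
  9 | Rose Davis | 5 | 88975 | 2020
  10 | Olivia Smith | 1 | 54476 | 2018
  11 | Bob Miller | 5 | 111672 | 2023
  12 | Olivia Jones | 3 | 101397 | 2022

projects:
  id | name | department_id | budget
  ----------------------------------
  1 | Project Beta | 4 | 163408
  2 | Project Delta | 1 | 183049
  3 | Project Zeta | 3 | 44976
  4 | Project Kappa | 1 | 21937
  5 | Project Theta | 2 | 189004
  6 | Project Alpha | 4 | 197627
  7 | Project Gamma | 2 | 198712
SELECT c.name, p.name AS department, c.budget FROM projects c JOIN departments p ON c.department_id = p.id WHERE c.budget > 63154

Execution result:
name | department | budget
Project Beta | Finance | 163408
Project Delta | Marketing | 183049
Project Theta | Support | 189004
Project Alpha | Finance | 197627
Project Gamma | Support | 198712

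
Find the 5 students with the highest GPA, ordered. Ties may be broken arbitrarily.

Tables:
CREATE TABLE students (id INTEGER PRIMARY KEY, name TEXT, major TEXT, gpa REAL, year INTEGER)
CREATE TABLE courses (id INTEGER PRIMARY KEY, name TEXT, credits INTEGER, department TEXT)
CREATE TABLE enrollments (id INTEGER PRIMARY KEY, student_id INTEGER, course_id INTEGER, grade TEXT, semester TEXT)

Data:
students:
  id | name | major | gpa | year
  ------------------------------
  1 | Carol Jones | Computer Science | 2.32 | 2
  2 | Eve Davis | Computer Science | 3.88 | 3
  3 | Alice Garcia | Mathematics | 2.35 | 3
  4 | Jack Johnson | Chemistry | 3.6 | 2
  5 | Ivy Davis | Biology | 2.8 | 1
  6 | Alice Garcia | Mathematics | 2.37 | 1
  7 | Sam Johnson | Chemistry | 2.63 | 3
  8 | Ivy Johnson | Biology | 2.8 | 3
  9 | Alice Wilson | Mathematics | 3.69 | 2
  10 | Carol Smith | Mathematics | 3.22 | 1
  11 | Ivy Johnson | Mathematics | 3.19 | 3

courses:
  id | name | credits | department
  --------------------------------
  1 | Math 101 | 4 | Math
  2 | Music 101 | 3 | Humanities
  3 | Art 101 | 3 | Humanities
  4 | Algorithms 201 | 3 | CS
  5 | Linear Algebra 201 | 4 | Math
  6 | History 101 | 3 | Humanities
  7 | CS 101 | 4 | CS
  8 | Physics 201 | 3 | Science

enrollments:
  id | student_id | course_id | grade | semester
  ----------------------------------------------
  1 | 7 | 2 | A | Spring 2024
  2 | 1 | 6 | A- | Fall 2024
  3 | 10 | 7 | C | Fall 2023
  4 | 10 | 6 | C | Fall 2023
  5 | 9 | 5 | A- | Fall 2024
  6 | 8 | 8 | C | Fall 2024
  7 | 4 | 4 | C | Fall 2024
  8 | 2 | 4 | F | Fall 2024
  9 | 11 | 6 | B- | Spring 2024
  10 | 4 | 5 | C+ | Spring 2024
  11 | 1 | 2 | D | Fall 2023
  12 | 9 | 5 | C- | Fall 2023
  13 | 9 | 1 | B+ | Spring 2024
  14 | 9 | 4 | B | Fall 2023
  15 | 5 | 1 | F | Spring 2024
SELECT name, gpa FROM students ORDER BY gpa DESC LIMIT 5

Execution result:
name | gpa
Eve Davis | 3.88
Alice Wilson | 3.69
Jack Johnson | 3.60
Carol Smith | 3.22
Ivy Johnson | 3.19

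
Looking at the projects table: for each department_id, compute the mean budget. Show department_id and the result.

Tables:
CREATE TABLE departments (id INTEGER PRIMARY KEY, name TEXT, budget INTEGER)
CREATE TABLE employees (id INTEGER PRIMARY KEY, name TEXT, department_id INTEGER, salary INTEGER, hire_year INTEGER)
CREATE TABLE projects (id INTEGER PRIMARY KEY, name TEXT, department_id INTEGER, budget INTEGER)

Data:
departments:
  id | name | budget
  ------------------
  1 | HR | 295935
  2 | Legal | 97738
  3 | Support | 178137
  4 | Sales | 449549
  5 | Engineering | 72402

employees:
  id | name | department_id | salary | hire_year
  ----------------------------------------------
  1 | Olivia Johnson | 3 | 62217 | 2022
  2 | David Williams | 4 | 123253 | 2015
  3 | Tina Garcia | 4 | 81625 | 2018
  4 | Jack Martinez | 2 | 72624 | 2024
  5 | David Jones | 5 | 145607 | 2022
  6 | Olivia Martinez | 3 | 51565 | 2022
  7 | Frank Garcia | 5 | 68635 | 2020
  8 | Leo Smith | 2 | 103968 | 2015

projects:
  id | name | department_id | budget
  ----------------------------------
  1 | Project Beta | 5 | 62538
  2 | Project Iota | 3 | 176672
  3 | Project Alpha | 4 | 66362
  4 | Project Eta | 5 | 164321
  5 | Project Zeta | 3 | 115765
SELECT department_id, AVG(budget) AS avg_budget FROM projects GROUP BY department_id

Execution result:
department_id | avg_budget
3 | 146218.50
4 | 66362.00
5 | 113429.50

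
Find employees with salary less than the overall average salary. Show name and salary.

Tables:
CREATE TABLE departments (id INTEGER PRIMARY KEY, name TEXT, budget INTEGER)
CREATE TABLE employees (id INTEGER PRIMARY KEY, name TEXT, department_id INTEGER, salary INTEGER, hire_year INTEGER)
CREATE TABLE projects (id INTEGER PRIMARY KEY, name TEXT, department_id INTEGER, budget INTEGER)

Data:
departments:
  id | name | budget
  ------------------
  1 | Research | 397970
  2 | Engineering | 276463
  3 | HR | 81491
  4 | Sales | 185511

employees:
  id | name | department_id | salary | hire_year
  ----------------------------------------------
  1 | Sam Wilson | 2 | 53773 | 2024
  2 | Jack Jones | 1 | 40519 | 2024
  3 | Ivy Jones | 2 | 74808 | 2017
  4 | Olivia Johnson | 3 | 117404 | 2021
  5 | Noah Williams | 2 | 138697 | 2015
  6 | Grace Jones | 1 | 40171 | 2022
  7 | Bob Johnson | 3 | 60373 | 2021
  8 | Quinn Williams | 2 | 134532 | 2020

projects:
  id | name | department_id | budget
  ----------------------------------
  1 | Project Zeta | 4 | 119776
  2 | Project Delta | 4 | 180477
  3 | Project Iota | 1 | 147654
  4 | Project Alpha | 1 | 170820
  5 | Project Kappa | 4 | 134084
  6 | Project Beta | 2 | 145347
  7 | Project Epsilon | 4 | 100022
SELECT name, salary FROM employees WHERE salary < (SELECT AVG(salary) FROM employees)

Execution result:
name | salary
Sam Wilson | 53773
Jack Jones | 40519
Ivy Jones | 74808
Grace Jones | 40171
Bob Johnson | 60373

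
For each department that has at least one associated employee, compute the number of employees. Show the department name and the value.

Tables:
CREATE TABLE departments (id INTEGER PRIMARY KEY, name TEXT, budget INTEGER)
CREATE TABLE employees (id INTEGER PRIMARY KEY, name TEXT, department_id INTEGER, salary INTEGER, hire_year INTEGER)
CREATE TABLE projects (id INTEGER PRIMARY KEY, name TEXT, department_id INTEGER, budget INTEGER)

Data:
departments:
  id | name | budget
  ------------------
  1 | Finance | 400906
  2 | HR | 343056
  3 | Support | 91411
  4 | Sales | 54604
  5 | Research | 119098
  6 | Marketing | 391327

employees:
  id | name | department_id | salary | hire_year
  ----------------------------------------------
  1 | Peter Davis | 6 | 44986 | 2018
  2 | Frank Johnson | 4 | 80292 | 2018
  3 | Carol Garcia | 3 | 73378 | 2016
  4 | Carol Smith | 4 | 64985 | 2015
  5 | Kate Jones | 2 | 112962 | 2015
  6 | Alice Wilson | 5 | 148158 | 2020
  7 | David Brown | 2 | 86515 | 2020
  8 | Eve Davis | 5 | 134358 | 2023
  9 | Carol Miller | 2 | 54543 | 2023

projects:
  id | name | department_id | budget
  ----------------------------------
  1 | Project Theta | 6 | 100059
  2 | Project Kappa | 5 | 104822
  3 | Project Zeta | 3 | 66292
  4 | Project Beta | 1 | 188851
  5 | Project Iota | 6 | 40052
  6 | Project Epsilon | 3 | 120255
SELECT p.name, COUNT(*) AS n FROM employees c JOIN departments p ON c.department_id = p.id GROUP BY p.id, p.name

Execution result:
name | n
HR | 3
Support | 1
Sales | 2
Research | 2
Marketing | 1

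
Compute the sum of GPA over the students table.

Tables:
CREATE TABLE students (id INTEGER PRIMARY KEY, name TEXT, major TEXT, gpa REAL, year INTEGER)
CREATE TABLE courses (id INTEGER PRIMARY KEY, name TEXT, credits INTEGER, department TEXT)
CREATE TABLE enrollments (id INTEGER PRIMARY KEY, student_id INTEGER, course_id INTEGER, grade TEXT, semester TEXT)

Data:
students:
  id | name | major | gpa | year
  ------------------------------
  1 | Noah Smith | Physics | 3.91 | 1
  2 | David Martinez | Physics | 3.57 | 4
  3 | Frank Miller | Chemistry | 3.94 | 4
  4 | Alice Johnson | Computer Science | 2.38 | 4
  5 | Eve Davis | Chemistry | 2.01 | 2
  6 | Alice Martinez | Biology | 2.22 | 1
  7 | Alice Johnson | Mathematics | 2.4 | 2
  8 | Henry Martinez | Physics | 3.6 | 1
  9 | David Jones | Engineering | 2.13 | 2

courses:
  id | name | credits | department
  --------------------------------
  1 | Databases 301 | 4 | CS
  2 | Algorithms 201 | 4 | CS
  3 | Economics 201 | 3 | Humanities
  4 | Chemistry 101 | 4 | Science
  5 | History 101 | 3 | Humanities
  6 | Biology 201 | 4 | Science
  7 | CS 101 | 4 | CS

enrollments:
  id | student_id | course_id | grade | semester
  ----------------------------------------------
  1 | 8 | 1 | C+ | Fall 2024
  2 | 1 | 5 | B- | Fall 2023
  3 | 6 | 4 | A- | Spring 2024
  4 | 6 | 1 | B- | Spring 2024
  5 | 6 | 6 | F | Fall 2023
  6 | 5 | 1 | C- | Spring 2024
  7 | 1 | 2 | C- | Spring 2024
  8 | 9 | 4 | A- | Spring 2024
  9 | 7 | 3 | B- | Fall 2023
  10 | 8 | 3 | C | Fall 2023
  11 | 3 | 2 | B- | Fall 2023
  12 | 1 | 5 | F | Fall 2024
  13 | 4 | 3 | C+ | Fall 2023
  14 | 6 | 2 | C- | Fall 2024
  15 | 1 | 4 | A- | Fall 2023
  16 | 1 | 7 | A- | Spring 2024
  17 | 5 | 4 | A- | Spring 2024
SELECT SUM(gpa) FROM students

Execution result:
26.16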